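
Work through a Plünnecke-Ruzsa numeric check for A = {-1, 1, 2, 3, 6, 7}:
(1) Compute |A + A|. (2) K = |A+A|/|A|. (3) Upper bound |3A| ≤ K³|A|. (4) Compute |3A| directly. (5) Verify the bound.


|A| = 6.
Step 1: Compute A + A by enumerating all 36 pairs.
A + A = {-2, 0, 1, 2, 3, 4, 5, 6, 7, 8, 9, 10, 12, 13, 14}, so |A + A| = 15.
Step 2: Doubling constant K = |A + A|/|A| = 15/6 = 15/6 ≈ 2.5000.
Step 3: Plünnecke-Ruzsa gives |3A| ≤ K³·|A| = (2.5000)³ · 6 ≈ 93.7500.
Step 4: Compute 3A = A + A + A directly by enumerating all triples (a,b,c) ∈ A³; |3A| = 24.
Step 5: Check 24 ≤ 93.7500? Yes ✓.

K = 15/6, Plünnecke-Ruzsa bound K³|A| ≈ 93.7500, |3A| = 24, inequality holds.


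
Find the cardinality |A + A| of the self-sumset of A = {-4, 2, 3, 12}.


A + A = {a + a' : a, a' ∈ A}; |A| = 4.
General bounds: 2|A| - 1 ≤ |A + A| ≤ |A|(|A|+1)/2, i.e. 7 ≤ |A + A| ≤ 10.
Lower bound 2|A|-1 is attained iff A is an arithmetic progression.
Enumerate sums a + a' for a ≤ a' (symmetric, so this suffices):
a = -4: -4+-4=-8, -4+2=-2, -4+3=-1, -4+12=8
a = 2: 2+2=4, 2+3=5, 2+12=14
a = 3: 3+3=6, 3+12=15
a = 12: 12+12=24
Distinct sums: {-8, -2, -1, 4, 5, 6, 8, 14, 15, 24}
|A + A| = 10

|A + A| = 10


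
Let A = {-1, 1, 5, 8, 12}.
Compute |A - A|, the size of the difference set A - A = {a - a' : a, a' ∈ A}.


A - A = {a - a' : a, a' ∈ A}; |A| = 5.
Bounds: 2|A|-1 ≤ |A - A| ≤ |A|² - |A| + 1, i.e. 9 ≤ |A - A| ≤ 21.
Note: 0 ∈ A - A always (from a - a). The set is symmetric: if d ∈ A - A then -d ∈ A - A.
Enumerate nonzero differences d = a - a' with a > a' (then include -d):
Positive differences: {2, 3, 4, 6, 7, 9, 11, 13}
Full difference set: {0} ∪ (positive diffs) ∪ (negative diffs).
|A - A| = 1 + 2·8 = 17 (matches direct enumeration: 17).

|A - A| = 17


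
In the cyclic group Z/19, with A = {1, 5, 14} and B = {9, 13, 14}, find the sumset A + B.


Work in Z/19Z: reduce every sum a + b modulo 19.
Enumerate all 9 pairs:
a = 1: 1+9=10, 1+13=14, 1+14=15
a = 5: 5+9=14, 5+13=18, 5+14=0
a = 14: 14+9=4, 14+13=8, 14+14=9
Distinct residues collected: {0, 4, 8, 9, 10, 14, 15, 18}
|A + B| = 8 (out of 19 total residues).

A + B = {0, 4, 8, 9, 10, 14, 15, 18}


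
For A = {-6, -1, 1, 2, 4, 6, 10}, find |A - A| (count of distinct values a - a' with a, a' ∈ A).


A - A = {a - a' : a, a' ∈ A}; |A| = 7.
Bounds: 2|A|-1 ≤ |A - A| ≤ |A|² - |A| + 1, i.e. 13 ≤ |A - A| ≤ 43.
Note: 0 ∈ A - A always (from a - a). The set is symmetric: if d ∈ A - A then -d ∈ A - A.
Enumerate nonzero differences d = a - a' with a > a' (then include -d):
Positive differences: {1, 2, 3, 4, 5, 6, 7, 8, 9, 10, 11, 12, 16}
Full difference set: {0} ∪ (positive diffs) ∪ (negative diffs).
|A - A| = 1 + 2·13 = 27 (matches direct enumeration: 27).

|A - A| = 27


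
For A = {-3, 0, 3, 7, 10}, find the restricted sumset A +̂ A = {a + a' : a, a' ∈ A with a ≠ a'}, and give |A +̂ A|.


Restricted sumset: A +̂ A = {a + a' : a ∈ A, a' ∈ A, a ≠ a'}.
Equivalently, take A + A and drop any sum 2a that is achievable ONLY as a + a for a ∈ A (i.e. sums representable only with equal summands).
Enumerate pairs (a, a') with a < a' (symmetric, so each unordered pair gives one sum; this covers all a ≠ a'):
  -3 + 0 = -3
  -3 + 3 = 0
  -3 + 7 = 4
  -3 + 10 = 7
  0 + 3 = 3
  0 + 7 = 7
  0 + 10 = 10
  3 + 7 = 10
  3 + 10 = 13
  7 + 10 = 17
Collected distinct sums: {-3, 0, 3, 4, 7, 10, 13, 17}
|A +̂ A| = 8
(Reference bound: |A +̂ A| ≥ 2|A| - 3 for |A| ≥ 2, with |A| = 5 giving ≥ 7.)

|A +̂ A| = 8


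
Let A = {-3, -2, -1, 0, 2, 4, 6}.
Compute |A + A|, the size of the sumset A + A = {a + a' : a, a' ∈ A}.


A + A = {a + a' : a, a' ∈ A}; |A| = 7.
General bounds: 2|A| - 1 ≤ |A + A| ≤ |A|(|A|+1)/2, i.e. 13 ≤ |A + A| ≤ 28.
Lower bound 2|A|-1 is attained iff A is an arithmetic progression.
Enumerate sums a + a' for a ≤ a' (symmetric, so this suffices):
a = -3: -3+-3=-6, -3+-2=-5, -3+-1=-4, -3+0=-3, -3+2=-1, -3+4=1, -3+6=3
a = -2: -2+-2=-4, -2+-1=-3, -2+0=-2, -2+2=0, -2+4=2, -2+6=4
a = -1: -1+-1=-2, -1+0=-1, -1+2=1, -1+4=3, -1+6=5
a = 0: 0+0=0, 0+2=2, 0+4=4, 0+6=6
a = 2: 2+2=4, 2+4=6, 2+6=8
a = 4: 4+4=8, 4+6=10
a = 6: 6+6=12
Distinct sums: {-6, -5, -4, -3, -2, -1, 0, 1, 2, 3, 4, 5, 6, 8, 10, 12}
|A + A| = 16

|A + A| = 16


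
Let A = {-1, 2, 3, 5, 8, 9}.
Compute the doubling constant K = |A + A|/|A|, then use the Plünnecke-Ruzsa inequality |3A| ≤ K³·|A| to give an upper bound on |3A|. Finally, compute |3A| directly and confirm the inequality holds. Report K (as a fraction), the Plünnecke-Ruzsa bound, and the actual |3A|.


|A| = 6.
Step 1: Compute A + A by enumerating all 36 pairs.
A + A = {-2, 1, 2, 4, 5, 6, 7, 8, 10, 11, 12, 13, 14, 16, 17, 18}, so |A + A| = 16.
Step 2: Doubling constant K = |A + A|/|A| = 16/6 = 16/6 ≈ 2.6667.
Step 3: Plünnecke-Ruzsa gives |3A| ≤ K³·|A| = (2.6667)³ · 6 ≈ 113.7778.
Step 4: Compute 3A = A + A + A directly by enumerating all triples (a,b,c) ∈ A³; |3A| = 28.
Step 5: Check 28 ≤ 113.7778? Yes ✓.

K = 16/6, Plünnecke-Ruzsa bound K³|A| ≈ 113.7778, |3A| = 28, inequality holds.


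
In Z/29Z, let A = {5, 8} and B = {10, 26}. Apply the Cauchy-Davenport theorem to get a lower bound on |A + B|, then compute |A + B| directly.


Cauchy-Davenport: |A + B| ≥ min(p, |A| + |B| - 1) for A, B nonempty in Z/pZ.
|A| = 2, |B| = 2, p = 29.
CD lower bound = min(29, 2 + 2 - 1) = min(29, 3) = 3.
Compute A + B mod 29 directly:
a = 5: 5+10=15, 5+26=2
a = 8: 8+10=18, 8+26=5
A + B = {2, 5, 15, 18}, so |A + B| = 4.
Verify: 4 ≥ 3? Yes ✓.

CD lower bound = 3, actual |A + B| = 4.


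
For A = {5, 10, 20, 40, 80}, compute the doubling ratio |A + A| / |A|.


|A| = 5.
Compute A + A by enumerating all 25 pairs.
A + A = {10, 15, 20, 25, 30, 40, 45, 50, 60, 80, 85, 90, 100, 120, 160}, so |A + A| = 15.
K = |A + A| / |A| = 15/5 = 3/1 ≈ 3.0000.
Reference: AP of size 5 gives K = 9/5 ≈ 1.8000; a fully generic set of size 5 gives K ≈ 3.0000.

|A| = 5, |A + A| = 15, K = 15/5 = 3/1.


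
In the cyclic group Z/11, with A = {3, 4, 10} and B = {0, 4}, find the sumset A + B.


Work in Z/11Z: reduce every sum a + b modulo 11.
Enumerate all 6 pairs:
a = 3: 3+0=3, 3+4=7
a = 4: 4+0=4, 4+4=8
a = 10: 10+0=10, 10+4=3
Distinct residues collected: {3, 4, 7, 8, 10}
|A + B| = 5 (out of 11 total residues).

A + B = {3, 4, 7, 8, 10}


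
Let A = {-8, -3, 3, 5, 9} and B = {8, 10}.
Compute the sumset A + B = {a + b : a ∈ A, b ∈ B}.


A + B = {a + b : a ∈ A, b ∈ B}.
Enumerate all |A|·|B| = 5·2 = 10 pairs (a, b) and collect distinct sums.
a = -8: -8+8=0, -8+10=2
a = -3: -3+8=5, -3+10=7
a = 3: 3+8=11, 3+10=13
a = 5: 5+8=13, 5+10=15
a = 9: 9+8=17, 9+10=19
Collecting distinct sums: A + B = {0, 2, 5, 7, 11, 13, 15, 17, 19}
|A + B| = 9

A + B = {0, 2, 5, 7, 11, 13, 15, 17, 19}


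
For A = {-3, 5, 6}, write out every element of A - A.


A - A = {a - a' : a, a' ∈ A}.
Compute a - a' for each ordered pair (a, a'):
a = -3: -3--3=0, -3-5=-8, -3-6=-9
a = 5: 5--3=8, 5-5=0, 5-6=-1
a = 6: 6--3=9, 6-5=1, 6-6=0
Collecting distinct values (and noting 0 appears from a-a):
A - A = {-9, -8, -1, 0, 1, 8, 9}
|A - A| = 7

A - A = {-9, -8, -1, 0, 1, 8, 9}


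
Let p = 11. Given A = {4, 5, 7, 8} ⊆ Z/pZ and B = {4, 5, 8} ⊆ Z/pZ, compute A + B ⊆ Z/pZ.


Work in Z/11Z: reduce every sum a + b modulo 11.
Enumerate all 12 pairs:
a = 4: 4+4=8, 4+5=9, 4+8=1
a = 5: 5+4=9, 5+5=10, 5+8=2
a = 7: 7+4=0, 7+5=1, 7+8=4
a = 8: 8+4=1, 8+5=2, 8+8=5
Distinct residues collected: {0, 1, 2, 4, 5, 8, 9, 10}
|A + B| = 8 (out of 11 total residues).

A + B = {0, 1, 2, 4, 5, 8, 9, 10}


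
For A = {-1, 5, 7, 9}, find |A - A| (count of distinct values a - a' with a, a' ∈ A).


A - A = {a - a' : a, a' ∈ A}; |A| = 4.
Bounds: 2|A|-1 ≤ |A - A| ≤ |A|² - |A| + 1, i.e. 7 ≤ |A - A| ≤ 13.
Note: 0 ∈ A - A always (from a - a). The set is symmetric: if d ∈ A - A then -d ∈ A - A.
Enumerate nonzero differences d = a - a' with a > a' (then include -d):
Positive differences: {2, 4, 6, 8, 10}
Full difference set: {0} ∪ (positive diffs) ∪ (negative diffs).
|A - A| = 1 + 2·5 = 11 (matches direct enumeration: 11).

|A - A| = 11


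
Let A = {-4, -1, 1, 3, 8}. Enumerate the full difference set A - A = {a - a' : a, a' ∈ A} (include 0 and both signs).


A - A = {a - a' : a, a' ∈ A}.
Compute a - a' for each ordered pair (a, a'):
a = -4: -4--4=0, -4--1=-3, -4-1=-5, -4-3=-7, -4-8=-12
a = -1: -1--4=3, -1--1=0, -1-1=-2, -1-3=-4, -1-8=-9
a = 1: 1--4=5, 1--1=2, 1-1=0, 1-3=-2, 1-8=-7
a = 3: 3--4=7, 3--1=4, 3-1=2, 3-3=0, 3-8=-5
a = 8: 8--4=12, 8--1=9, 8-1=7, 8-3=5, 8-8=0
Collecting distinct values (and noting 0 appears from a-a):
A - A = {-12, -9, -7, -5, -4, -3, -2, 0, 2, 3, 4, 5, 7, 9, 12}
|A - A| = 15

A - A = {-12, -9, -7, -5, -4, -3, -2, 0, 2, 3, 4, 5, 7, 9, 12}


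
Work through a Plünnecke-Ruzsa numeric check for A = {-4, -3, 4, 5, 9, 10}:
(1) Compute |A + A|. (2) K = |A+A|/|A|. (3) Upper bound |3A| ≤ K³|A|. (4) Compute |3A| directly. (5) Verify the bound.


|A| = 6.
Step 1: Compute A + A by enumerating all 36 pairs.
A + A = {-8, -7, -6, 0, 1, 2, 5, 6, 7, 8, 9, 10, 13, 14, 15, 18, 19, 20}, so |A + A| = 18.
Step 2: Doubling constant K = |A + A|/|A| = 18/6 = 18/6 ≈ 3.0000.
Step 3: Plünnecke-Ruzsa gives |3A| ≤ K³·|A| = (3.0000)³ · 6 ≈ 162.0000.
Step 4: Compute 3A = A + A + A directly by enumerating all triples (a,b,c) ∈ A³; |3A| = 35.
Step 5: Check 35 ≤ 162.0000? Yes ✓.

K = 18/6, Plünnecke-Ruzsa bound K³|A| ≈ 162.0000, |3A| = 35, inequality holds.


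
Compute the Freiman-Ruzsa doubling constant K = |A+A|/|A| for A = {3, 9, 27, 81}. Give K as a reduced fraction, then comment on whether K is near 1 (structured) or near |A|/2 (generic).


|A| = 4.
Compute A + A by enumerating all 16 pairs.
A + A = {6, 12, 18, 30, 36, 54, 84, 90, 108, 162}, so |A + A| = 10.
K = |A + A| / |A| = 10/4 = 5/2 ≈ 2.5000.
Reference: AP of size 4 gives K = 7/4 ≈ 1.7500; a fully generic set of size 4 gives K ≈ 2.5000.

|A| = 4, |A + A| = 10, K = 10/4 = 5/2.


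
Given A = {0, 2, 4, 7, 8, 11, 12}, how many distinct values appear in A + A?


A + A = {a + a' : a, a' ∈ A}; |A| = 7.
General bounds: 2|A| - 1 ≤ |A + A| ≤ |A|(|A|+1)/2, i.e. 13 ≤ |A + A| ≤ 28.
Lower bound 2|A|-1 is attained iff A is an arithmetic progression.
Enumerate sums a + a' for a ≤ a' (symmetric, so this suffices):
a = 0: 0+0=0, 0+2=2, 0+4=4, 0+7=7, 0+8=8, 0+11=11, 0+12=12
a = 2: 2+2=4, 2+4=6, 2+7=9, 2+8=10, 2+11=13, 2+12=14
a = 4: 4+4=8, 4+7=11, 4+8=12, 4+11=15, 4+12=16
a = 7: 7+7=14, 7+8=15, 7+11=18, 7+12=19
a = 8: 8+8=16, 8+11=19, 8+12=20
a = 11: 11+11=22, 11+12=23
a = 12: 12+12=24
Distinct sums: {0, 2, 4, 6, 7, 8, 9, 10, 11, 12, 13, 14, 15, 16, 18, 19, 20, 22, 23, 24}
|A + A| = 20

|A + A| = 20


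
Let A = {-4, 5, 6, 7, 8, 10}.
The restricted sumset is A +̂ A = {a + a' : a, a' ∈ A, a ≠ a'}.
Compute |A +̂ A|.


Restricted sumset: A +̂ A = {a + a' : a ∈ A, a' ∈ A, a ≠ a'}.
Equivalently, take A + A and drop any sum 2a that is achievable ONLY as a + a for a ∈ A (i.e. sums representable only with equal summands).
Enumerate pairs (a, a') with a < a' (symmetric, so each unordered pair gives one sum; this covers all a ≠ a'):
  -4 + 5 = 1
  -4 + 6 = 2
  -4 + 7 = 3
  -4 + 8 = 4
  -4 + 10 = 6
  5 + 6 = 11
  5 + 7 = 12
  5 + 8 = 13
  5 + 10 = 15
  6 + 7 = 13
  6 + 8 = 14
  6 + 10 = 16
  7 + 8 = 15
  7 + 10 = 17
  8 + 10 = 18
Collected distinct sums: {1, 2, 3, 4, 6, 11, 12, 13, 14, 15, 16, 17, 18}
|A +̂ A| = 13
(Reference bound: |A +̂ A| ≥ 2|A| - 3 for |A| ≥ 2, with |A| = 6 giving ≥ 9.)

|A +̂ A| = 13


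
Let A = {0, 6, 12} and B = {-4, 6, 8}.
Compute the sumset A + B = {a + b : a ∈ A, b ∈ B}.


A + B = {a + b : a ∈ A, b ∈ B}.
Enumerate all |A|·|B| = 3·3 = 9 pairs (a, b) and collect distinct sums.
a = 0: 0+-4=-4, 0+6=6, 0+8=8
a = 6: 6+-4=2, 6+6=12, 6+8=14
a = 12: 12+-4=8, 12+6=18, 12+8=20
Collecting distinct sums: A + B = {-4, 2, 6, 8, 12, 14, 18, 20}
|A + B| = 8

A + B = {-4, 2, 6, 8, 12, 14, 18, 20}


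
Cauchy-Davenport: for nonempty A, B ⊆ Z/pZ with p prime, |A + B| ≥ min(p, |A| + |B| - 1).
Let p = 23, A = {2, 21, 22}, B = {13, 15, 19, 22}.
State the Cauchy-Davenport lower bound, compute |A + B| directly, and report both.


Cauchy-Davenport: |A + B| ≥ min(p, |A| + |B| - 1) for A, B nonempty in Z/pZ.
|A| = 3, |B| = 4, p = 23.
CD lower bound = min(23, 3 + 4 - 1) = min(23, 6) = 6.
Compute A + B mod 23 directly:
a = 2: 2+13=15, 2+15=17, 2+19=21, 2+22=1
a = 21: 21+13=11, 21+15=13, 21+19=17, 21+22=20
a = 22: 22+13=12, 22+15=14, 22+19=18, 22+22=21
A + B = {1, 11, 12, 13, 14, 15, 17, 18, 20, 21}, so |A + B| = 10.
Verify: 10 ≥ 6? Yes ✓.

CD lower bound = 6, actual |A + B| = 10.


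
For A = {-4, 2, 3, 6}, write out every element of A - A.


A - A = {a - a' : a, a' ∈ A}.
Compute a - a' for each ordered pair (a, a'):
a = -4: -4--4=0, -4-2=-6, -4-3=-7, -4-6=-10
a = 2: 2--4=6, 2-2=0, 2-3=-1, 2-6=-4
a = 3: 3--4=7, 3-2=1, 3-3=0, 3-6=-3
a = 6: 6--4=10, 6-2=4, 6-3=3, 6-6=0
Collecting distinct values (and noting 0 appears from a-a):
A - A = {-10, -7, -6, -4, -3, -1, 0, 1, 3, 4, 6, 7, 10}
|A - A| = 13

A - A = {-10, -7, -6, -4, -3, -1, 0, 1, 3, 4, 6, 7, 10}


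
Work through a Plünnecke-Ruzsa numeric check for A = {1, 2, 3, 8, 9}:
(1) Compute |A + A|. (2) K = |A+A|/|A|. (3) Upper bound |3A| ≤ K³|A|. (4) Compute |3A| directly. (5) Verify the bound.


|A| = 5.
Step 1: Compute A + A by enumerating all 25 pairs.
A + A = {2, 3, 4, 5, 6, 9, 10, 11, 12, 16, 17, 18}, so |A + A| = 12.
Step 2: Doubling constant K = |A + A|/|A| = 12/5 = 12/5 ≈ 2.4000.
Step 3: Plünnecke-Ruzsa gives |3A| ≤ K³·|A| = (2.4000)³ · 5 ≈ 69.1200.
Step 4: Compute 3A = A + A + A directly by enumerating all triples (a,b,c) ∈ A³; |3A| = 22.
Step 5: Check 22 ≤ 69.1200? Yes ✓.

K = 12/5, Plünnecke-Ruzsa bound K³|A| ≈ 69.1200, |3A| = 22, inequality holds.


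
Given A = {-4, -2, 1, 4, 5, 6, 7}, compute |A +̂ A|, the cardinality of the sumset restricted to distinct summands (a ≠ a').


Restricted sumset: A +̂ A = {a + a' : a ∈ A, a' ∈ A, a ≠ a'}.
Equivalently, take A + A and drop any sum 2a that is achievable ONLY as a + a for a ∈ A (i.e. sums representable only with equal summands).
Enumerate pairs (a, a') with a < a' (symmetric, so each unordered pair gives one sum; this covers all a ≠ a'):
  -4 + -2 = -6
  -4 + 1 = -3
  -4 + 4 = 0
  -4 + 5 = 1
  -4 + 6 = 2
  -4 + 7 = 3
  -2 + 1 = -1
  -2 + 4 = 2
  -2 + 5 = 3
  -2 + 6 = 4
  -2 + 7 = 5
  1 + 4 = 5
  1 + 5 = 6
  1 + 6 = 7
  1 + 7 = 8
  4 + 5 = 9
  4 + 6 = 10
  4 + 7 = 11
  5 + 6 = 11
  5 + 7 = 12
  6 + 7 = 13
Collected distinct sums: {-6, -3, -1, 0, 1, 2, 3, 4, 5, 6, 7, 8, 9, 10, 11, 12, 13}
|A +̂ A| = 17
(Reference bound: |A +̂ A| ≥ 2|A| - 3 for |A| ≥ 2, with |A| = 7 giving ≥ 11.)

|A +̂ A| = 17


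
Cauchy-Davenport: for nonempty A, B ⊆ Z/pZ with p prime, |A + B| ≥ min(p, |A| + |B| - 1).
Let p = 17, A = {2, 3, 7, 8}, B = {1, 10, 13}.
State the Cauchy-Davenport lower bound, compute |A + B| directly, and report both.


Cauchy-Davenport: |A + B| ≥ min(p, |A| + |B| - 1) for A, B nonempty in Z/pZ.
|A| = 4, |B| = 3, p = 17.
CD lower bound = min(17, 4 + 3 - 1) = min(17, 6) = 6.
Compute A + B mod 17 directly:
a = 2: 2+1=3, 2+10=12, 2+13=15
a = 3: 3+1=4, 3+10=13, 3+13=16
a = 7: 7+1=8, 7+10=0, 7+13=3
a = 8: 8+1=9, 8+10=1, 8+13=4
A + B = {0, 1, 3, 4, 8, 9, 12, 13, 15, 16}, so |A + B| = 10.
Verify: 10 ≥ 6? Yes ✓.

CD lower bound = 6, actual |A + B| = 10.


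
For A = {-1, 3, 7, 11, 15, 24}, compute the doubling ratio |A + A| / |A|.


|A| = 6.
Compute A + A by enumerating all 36 pairs.
A + A = {-2, 2, 6, 10, 14, 18, 22, 23, 26, 27, 30, 31, 35, 39, 48}, so |A + A| = 15.
K = |A + A| / |A| = 15/6 = 5/2 ≈ 2.5000.
Reference: AP of size 6 gives K = 11/6 ≈ 1.8333; a fully generic set of size 6 gives K ≈ 3.5000.

|A| = 6, |A + A| = 15, K = 15/6 = 5/2.


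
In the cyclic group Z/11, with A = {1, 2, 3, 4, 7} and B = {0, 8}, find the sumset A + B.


Work in Z/11Z: reduce every sum a + b modulo 11.
Enumerate all 10 pairs:
a = 1: 1+0=1, 1+8=9
a = 2: 2+0=2, 2+8=10
a = 3: 3+0=3, 3+8=0
a = 4: 4+0=4, 4+8=1
a = 7: 7+0=7, 7+8=4
Distinct residues collected: {0, 1, 2, 3, 4, 7, 9, 10}
|A + B| = 8 (out of 11 total residues).

A + B = {0, 1, 2, 3, 4, 7, 9, 10}


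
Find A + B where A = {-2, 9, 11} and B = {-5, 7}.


A + B = {a + b : a ∈ A, b ∈ B}.
Enumerate all |A|·|B| = 3·2 = 6 pairs (a, b) and collect distinct sums.
a = -2: -2+-5=-7, -2+7=5
a = 9: 9+-5=4, 9+7=16
a = 11: 11+-5=6, 11+7=18
Collecting distinct sums: A + B = {-7, 4, 5, 6, 16, 18}
|A + B| = 6

A + B = {-7, 4, 5, 6, 16, 18}


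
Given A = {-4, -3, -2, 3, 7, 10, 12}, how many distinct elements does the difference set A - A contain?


A - A = {a - a' : a, a' ∈ A}; |A| = 7.
Bounds: 2|A|-1 ≤ |A - A| ≤ |A|² - |A| + 1, i.e. 13 ≤ |A - A| ≤ 43.
Note: 0 ∈ A - A always (from a - a). The set is symmetric: if d ∈ A - A then -d ∈ A - A.
Enumerate nonzero differences d = a - a' with a > a' (then include -d):
Positive differences: {1, 2, 3, 4, 5, 6, 7, 9, 10, 11, 12, 13, 14, 15, 16}
Full difference set: {0} ∪ (positive diffs) ∪ (negative diffs).
|A - A| = 1 + 2·15 = 31 (matches direct enumeration: 31).

|A - A| = 31


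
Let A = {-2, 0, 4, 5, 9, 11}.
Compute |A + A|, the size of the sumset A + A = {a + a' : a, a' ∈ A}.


A + A = {a + a' : a, a' ∈ A}; |A| = 6.
General bounds: 2|A| - 1 ≤ |A + A| ≤ |A|(|A|+1)/2, i.e. 11 ≤ |A + A| ≤ 21.
Lower bound 2|A|-1 is attained iff A is an arithmetic progression.
Enumerate sums a + a' for a ≤ a' (symmetric, so this suffices):
a = -2: -2+-2=-4, -2+0=-2, -2+4=2, -2+5=3, -2+9=7, -2+11=9
a = 0: 0+0=0, 0+4=4, 0+5=5, 0+9=9, 0+11=11
a = 4: 4+4=8, 4+5=9, 4+9=13, 4+11=15
a = 5: 5+5=10, 5+9=14, 5+11=16
a = 9: 9+9=18, 9+11=20
a = 11: 11+11=22
Distinct sums: {-4, -2, 0, 2, 3, 4, 5, 7, 8, 9, 10, 11, 13, 14, 15, 16, 18, 20, 22}
|A + A| = 19

|A + A| = 19


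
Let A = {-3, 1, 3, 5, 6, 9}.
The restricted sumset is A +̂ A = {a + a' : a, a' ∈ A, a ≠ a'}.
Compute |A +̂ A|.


Restricted sumset: A +̂ A = {a + a' : a ∈ A, a' ∈ A, a ≠ a'}.
Equivalently, take A + A and drop any sum 2a that is achievable ONLY as a + a for a ∈ A (i.e. sums representable only with equal summands).
Enumerate pairs (a, a') with a < a' (symmetric, so each unordered pair gives one sum; this covers all a ≠ a'):
  -3 + 1 = -2
  -3 + 3 = 0
  -3 + 5 = 2
  -3 + 6 = 3
  -3 + 9 = 6
  1 + 3 = 4
  1 + 5 = 6
  1 + 6 = 7
  1 + 9 = 10
  3 + 5 = 8
  3 + 6 = 9
  3 + 9 = 12
  5 + 6 = 11
  5 + 9 = 14
  6 + 9 = 15
Collected distinct sums: {-2, 0, 2, 3, 4, 6, 7, 8, 9, 10, 11, 12, 14, 15}
|A +̂ A| = 14
(Reference bound: |A +̂ A| ≥ 2|A| - 3 for |A| ≥ 2, with |A| = 6 giving ≥ 9.)

|A +̂ A| = 14


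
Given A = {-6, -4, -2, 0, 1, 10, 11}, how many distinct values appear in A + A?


A + A = {a + a' : a, a' ∈ A}; |A| = 7.
General bounds: 2|A| - 1 ≤ |A + A| ≤ |A|(|A|+1)/2, i.e. 13 ≤ |A + A| ≤ 28.
Lower bound 2|A|-1 is attained iff A is an arithmetic progression.
Enumerate sums a + a' for a ≤ a' (symmetric, so this suffices):
a = -6: -6+-6=-12, -6+-4=-10, -6+-2=-8, -6+0=-6, -6+1=-5, -6+10=4, -6+11=5
a = -4: -4+-4=-8, -4+-2=-6, -4+0=-4, -4+1=-3, -4+10=6, -4+11=7
a = -2: -2+-2=-4, -2+0=-2, -2+1=-1, -2+10=8, -2+11=9
a = 0: 0+0=0, 0+1=1, 0+10=10, 0+11=11
a = 1: 1+1=2, 1+10=11, 1+11=12
a = 10: 10+10=20, 10+11=21
a = 11: 11+11=22
Distinct sums: {-12, -10, -8, -6, -5, -4, -3, -2, -1, 0, 1, 2, 4, 5, 6, 7, 8, 9, 10, 11, 12, 20, 21, 22}
|A + A| = 24

|A + A| = 24


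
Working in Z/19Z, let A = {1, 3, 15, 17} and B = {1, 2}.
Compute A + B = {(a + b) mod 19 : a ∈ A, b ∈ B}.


Work in Z/19Z: reduce every sum a + b modulo 19.
Enumerate all 8 pairs:
a = 1: 1+1=2, 1+2=3
a = 3: 3+1=4, 3+2=5
a = 15: 15+1=16, 15+2=17
a = 17: 17+1=18, 17+2=0
Distinct residues collected: {0, 2, 3, 4, 5, 16, 17, 18}
|A + B| = 8 (out of 19 total residues).

A + B = {0, 2, 3, 4, 5, 16, 17, 18}


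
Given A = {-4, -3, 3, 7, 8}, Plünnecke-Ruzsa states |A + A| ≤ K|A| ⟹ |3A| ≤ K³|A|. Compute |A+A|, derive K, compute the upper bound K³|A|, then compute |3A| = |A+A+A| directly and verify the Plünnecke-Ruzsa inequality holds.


|A| = 5.
Step 1: Compute A + A by enumerating all 25 pairs.
A + A = {-8, -7, -6, -1, 0, 3, 4, 5, 6, 10, 11, 14, 15, 16}, so |A + A| = 14.
Step 2: Doubling constant K = |A + A|/|A| = 14/5 = 14/5 ≈ 2.8000.
Step 3: Plünnecke-Ruzsa gives |3A| ≤ K³·|A| = (2.8000)³ · 5 ≈ 109.7600.
Step 4: Compute 3A = A + A + A directly by enumerating all triples (a,b,c) ∈ A³; |3A| = 28.
Step 5: Check 28 ≤ 109.7600? Yes ✓.

K = 14/5, Plünnecke-Ruzsa bound K³|A| ≈ 109.7600, |3A| = 28, inequality holds.


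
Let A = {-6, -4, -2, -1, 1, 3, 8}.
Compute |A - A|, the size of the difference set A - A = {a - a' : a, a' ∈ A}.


A - A = {a - a' : a, a' ∈ A}; |A| = 7.
Bounds: 2|A|-1 ≤ |A - A| ≤ |A|² - |A| + 1, i.e. 13 ≤ |A - A| ≤ 43.
Note: 0 ∈ A - A always (from a - a). The set is symmetric: if d ∈ A - A then -d ∈ A - A.
Enumerate nonzero differences d = a - a' with a > a' (then include -d):
Positive differences: {1, 2, 3, 4, 5, 7, 9, 10, 12, 14}
Full difference set: {0} ∪ (positive diffs) ∪ (negative diffs).
|A - A| = 1 + 2·10 = 21 (matches direct enumeration: 21).

|A - A| = 21


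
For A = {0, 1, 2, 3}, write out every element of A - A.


A - A = {a - a' : a, a' ∈ A}.
Compute a - a' for each ordered pair (a, a'):
a = 0: 0-0=0, 0-1=-1, 0-2=-2, 0-3=-3
a = 1: 1-0=1, 1-1=0, 1-2=-1, 1-3=-2
a = 2: 2-0=2, 2-1=1, 2-2=0, 2-3=-1
a = 3: 3-0=3, 3-1=2, 3-2=1, 3-3=0
Collecting distinct values (and noting 0 appears from a-a):
A - A = {-3, -2, -1, 0, 1, 2, 3}
|A - A| = 7

A - A = {-3, -2, -1, 0, 1, 2, 3}


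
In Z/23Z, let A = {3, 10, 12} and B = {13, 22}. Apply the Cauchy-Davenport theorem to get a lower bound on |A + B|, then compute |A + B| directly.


Cauchy-Davenport: |A + B| ≥ min(p, |A| + |B| - 1) for A, B nonempty in Z/pZ.
|A| = 3, |B| = 2, p = 23.
CD lower bound = min(23, 3 + 2 - 1) = min(23, 4) = 4.
Compute A + B mod 23 directly:
a = 3: 3+13=16, 3+22=2
a = 10: 10+13=0, 10+22=9
a = 12: 12+13=2, 12+22=11
A + B = {0, 2, 9, 11, 16}, so |A + B| = 5.
Verify: 5 ≥ 4? Yes ✓.

CD lower bound = 4, actual |A + B| = 5.


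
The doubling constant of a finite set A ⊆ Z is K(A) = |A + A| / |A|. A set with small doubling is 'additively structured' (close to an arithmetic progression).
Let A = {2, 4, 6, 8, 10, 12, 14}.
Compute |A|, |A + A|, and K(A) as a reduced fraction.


|A| = 7.
Compute A + A by enumerating all 49 pairs.
A + A = {4, 6, 8, 10, 12, 14, 16, 18, 20, 22, 24, 26, 28}, so |A + A| = 13.
K = |A + A| / |A| = 13/7 (already in lowest terms) ≈ 1.8571.
Reference: AP of size 7 gives K = 13/7 ≈ 1.8571; a fully generic set of size 7 gives K ≈ 4.0000.

|A| = 7, |A + A| = 13, K = 13/7.


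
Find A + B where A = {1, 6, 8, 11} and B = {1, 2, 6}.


A + B = {a + b : a ∈ A, b ∈ B}.
Enumerate all |A|·|B| = 4·3 = 12 pairs (a, b) and collect distinct sums.
a = 1: 1+1=2, 1+2=3, 1+6=7
a = 6: 6+1=7, 6+2=8, 6+6=12
a = 8: 8+1=9, 8+2=10, 8+6=14
a = 11: 11+1=12, 11+2=13, 11+6=17
Collecting distinct sums: A + B = {2, 3, 7, 8, 9, 10, 12, 13, 14, 17}
|A + B| = 10

A + B = {2, 3, 7, 8, 9, 10, 12, 13, 14, 17}


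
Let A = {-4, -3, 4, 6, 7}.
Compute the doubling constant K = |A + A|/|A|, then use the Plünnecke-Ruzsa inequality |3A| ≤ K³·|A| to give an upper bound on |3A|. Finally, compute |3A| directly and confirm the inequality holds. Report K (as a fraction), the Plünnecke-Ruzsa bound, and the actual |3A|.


|A| = 5.
Step 1: Compute A + A by enumerating all 25 pairs.
A + A = {-8, -7, -6, 0, 1, 2, 3, 4, 8, 10, 11, 12, 13, 14}, so |A + A| = 14.
Step 2: Doubling constant K = |A + A|/|A| = 14/5 = 14/5 ≈ 2.8000.
Step 3: Plünnecke-Ruzsa gives |3A| ≤ K³·|A| = (2.8000)³ · 5 ≈ 109.7600.
Step 4: Compute 3A = A + A + A directly by enumerating all triples (a,b,c) ∈ A³; |3A| = 27.
Step 5: Check 27 ≤ 109.7600? Yes ✓.

K = 14/5, Plünnecke-Ruzsa bound K³|A| ≈ 109.7600, |3A| = 27, inequality holds.


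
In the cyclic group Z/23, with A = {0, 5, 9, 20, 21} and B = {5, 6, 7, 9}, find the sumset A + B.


Work in Z/23Z: reduce every sum a + b modulo 23.
Enumerate all 20 pairs:
a = 0: 0+5=5, 0+6=6, 0+7=7, 0+9=9
a = 5: 5+5=10, 5+6=11, 5+7=12, 5+9=14
a = 9: 9+5=14, 9+6=15, 9+7=16, 9+9=18
a = 20: 20+5=2, 20+6=3, 20+7=4, 20+9=6
a = 21: 21+5=3, 21+6=4, 21+7=5, 21+9=7
Distinct residues collected: {2, 3, 4, 5, 6, 7, 9, 10, 11, 12, 14, 15, 16, 18}
|A + B| = 14 (out of 23 total residues).

A + B = {2, 3, 4, 5, 6, 7, 9, 10, 11, 12, 14, 15, 16, 18}


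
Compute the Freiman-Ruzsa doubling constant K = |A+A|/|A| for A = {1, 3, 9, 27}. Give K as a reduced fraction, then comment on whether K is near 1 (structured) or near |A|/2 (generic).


|A| = 4.
Compute A + A by enumerating all 16 pairs.
A + A = {2, 4, 6, 10, 12, 18, 28, 30, 36, 54}, so |A + A| = 10.
K = |A + A| / |A| = 10/4 = 5/2 ≈ 2.5000.
Reference: AP of size 4 gives K = 7/4 ≈ 1.7500; a fully generic set of size 4 gives K ≈ 2.5000.

|A| = 4, |A + A| = 10, K = 10/4 = 5/2.


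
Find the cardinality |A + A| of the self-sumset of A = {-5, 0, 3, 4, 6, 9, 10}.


A + A = {a + a' : a, a' ∈ A}; |A| = 7.
General bounds: 2|A| - 1 ≤ |A + A| ≤ |A|(|A|+1)/2, i.e. 13 ≤ |A + A| ≤ 28.
Lower bound 2|A|-1 is attained iff A is an arithmetic progression.
Enumerate sums a + a' for a ≤ a' (symmetric, so this suffices):
a = -5: -5+-5=-10, -5+0=-5, -5+3=-2, -5+4=-1, -5+6=1, -5+9=4, -5+10=5
a = 0: 0+0=0, 0+3=3, 0+4=4, 0+6=6, 0+9=9, 0+10=10
a = 3: 3+3=6, 3+4=7, 3+6=9, 3+9=12, 3+10=13
a = 4: 4+4=8, 4+6=10, 4+9=13, 4+10=14
a = 6: 6+6=12, 6+9=15, 6+10=16
a = 9: 9+9=18, 9+10=19
a = 10: 10+10=20
Distinct sums: {-10, -5, -2, -1, 0, 1, 3, 4, 5, 6, 7, 8, 9, 10, 12, 13, 14, 15, 16, 18, 19, 20}
|A + A| = 22

|A + A| = 22


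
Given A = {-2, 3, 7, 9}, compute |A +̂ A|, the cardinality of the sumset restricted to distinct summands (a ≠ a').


Restricted sumset: A +̂ A = {a + a' : a ∈ A, a' ∈ A, a ≠ a'}.
Equivalently, take A + A and drop any sum 2a that is achievable ONLY as a + a for a ∈ A (i.e. sums representable only with equal summands).
Enumerate pairs (a, a') with a < a' (symmetric, so each unordered pair gives one sum; this covers all a ≠ a'):
  -2 + 3 = 1
  -2 + 7 = 5
  -2 + 9 = 7
  3 + 7 = 10
  3 + 9 = 12
  7 + 9 = 16
Collected distinct sums: {1, 5, 7, 10, 12, 16}
|A +̂ A| = 6
(Reference bound: |A +̂ A| ≥ 2|A| - 3 for |A| ≥ 2, with |A| = 4 giving ≥ 5.)

|A +̂ A| = 6


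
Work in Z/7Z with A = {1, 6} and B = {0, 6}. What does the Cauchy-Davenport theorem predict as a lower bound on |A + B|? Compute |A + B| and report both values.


Cauchy-Davenport: |A + B| ≥ min(p, |A| + |B| - 1) for A, B nonempty in Z/pZ.
|A| = 2, |B| = 2, p = 7.
CD lower bound = min(7, 2 + 2 - 1) = min(7, 3) = 3.
Compute A + B mod 7 directly:
a = 1: 1+0=1, 1+6=0
a = 6: 6+0=6, 6+6=5
A + B = {0, 1, 5, 6}, so |A + B| = 4.
Verify: 4 ≥ 3? Yes ✓.

CD lower bound = 3, actual |A + B| = 4.


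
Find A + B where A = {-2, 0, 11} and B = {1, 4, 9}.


A + B = {a + b : a ∈ A, b ∈ B}.
Enumerate all |A|·|B| = 3·3 = 9 pairs (a, b) and collect distinct sums.
a = -2: -2+1=-1, -2+4=2, -2+9=7
a = 0: 0+1=1, 0+4=4, 0+9=9
a = 11: 11+1=12, 11+4=15, 11+9=20
Collecting distinct sums: A + B = {-1, 1, 2, 4, 7, 9, 12, 15, 20}
|A + B| = 9

A + B = {-1, 1, 2, 4, 7, 9, 12, 15, 20}


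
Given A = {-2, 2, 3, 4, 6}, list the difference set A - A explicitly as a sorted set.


A - A = {a - a' : a, a' ∈ A}.
Compute a - a' for each ordered pair (a, a'):
a = -2: -2--2=0, -2-2=-4, -2-3=-5, -2-4=-6, -2-6=-8
a = 2: 2--2=4, 2-2=0, 2-3=-1, 2-4=-2, 2-6=-4
a = 3: 3--2=5, 3-2=1, 3-3=0, 3-4=-1, 3-6=-3
a = 4: 4--2=6, 4-2=2, 4-3=1, 4-4=0, 4-6=-2
a = 6: 6--2=8, 6-2=4, 6-3=3, 6-4=2, 6-6=0
Collecting distinct values (and noting 0 appears from a-a):
A - A = {-8, -6, -5, -4, -3, -2, -1, 0, 1, 2, 3, 4, 5, 6, 8}
|A - A| = 15

A - A = {-8, -6, -5, -4, -3, -2, -1, 0, 1, 2, 3, 4, 5, 6, 8}


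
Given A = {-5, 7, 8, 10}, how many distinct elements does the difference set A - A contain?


A - A = {a - a' : a, a' ∈ A}; |A| = 4.
Bounds: 2|A|-1 ≤ |A - A| ≤ |A|² - |A| + 1, i.e. 7 ≤ |A - A| ≤ 13.
Note: 0 ∈ A - A always (from a - a). The set is symmetric: if d ∈ A - A then -d ∈ A - A.
Enumerate nonzero differences d = a - a' with a > a' (then include -d):
Positive differences: {1, 2, 3, 12, 13, 15}
Full difference set: {0} ∪ (positive diffs) ∪ (negative diffs).
|A - A| = 1 + 2·6 = 13 (matches direct enumeration: 13).

|A - A| = 13


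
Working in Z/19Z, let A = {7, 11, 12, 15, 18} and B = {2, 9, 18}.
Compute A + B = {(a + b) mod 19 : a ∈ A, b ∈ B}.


Work in Z/19Z: reduce every sum a + b modulo 19.
Enumerate all 15 pairs:
a = 7: 7+2=9, 7+9=16, 7+18=6
a = 11: 11+2=13, 11+9=1, 11+18=10
a = 12: 12+2=14, 12+9=2, 12+18=11
a = 15: 15+2=17, 15+9=5, 15+18=14
a = 18: 18+2=1, 18+9=8, 18+18=17
Distinct residues collected: {1, 2, 5, 6, 8, 9, 10, 11, 13, 14, 16, 17}
|A + B| = 12 (out of 19 total residues).

A + B = {1, 2, 5, 6, 8, 9, 10, 11, 13, 14, 16, 17}


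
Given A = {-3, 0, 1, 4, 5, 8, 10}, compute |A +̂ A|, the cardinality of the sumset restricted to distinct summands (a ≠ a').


Restricted sumset: A +̂ A = {a + a' : a ∈ A, a' ∈ A, a ≠ a'}.
Equivalently, take A + A and drop any sum 2a that is achievable ONLY as a + a for a ∈ A (i.e. sums representable only with equal summands).
Enumerate pairs (a, a') with a < a' (symmetric, so each unordered pair gives one sum; this covers all a ≠ a'):
  -3 + 0 = -3
  -3 + 1 = -2
  -3 + 4 = 1
  -3 + 5 = 2
  -3 + 8 = 5
  -3 + 10 = 7
  0 + 1 = 1
  0 + 4 = 4
  0 + 5 = 5
  0 + 8 = 8
  0 + 10 = 10
  1 + 4 = 5
  1 + 5 = 6
  1 + 8 = 9
  1 + 10 = 11
  4 + 5 = 9
  4 + 8 = 12
  4 + 10 = 14
  5 + 8 = 13
  5 + 10 = 15
  8 + 10 = 18
Collected distinct sums: {-3, -2, 1, 2, 4, 5, 6, 7, 8, 9, 10, 11, 12, 13, 14, 15, 18}
|A +̂ A| = 17
(Reference bound: |A +̂ A| ≥ 2|A| - 3 for |A| ≥ 2, with |A| = 7 giving ≥ 11.)

|A +̂ A| = 17


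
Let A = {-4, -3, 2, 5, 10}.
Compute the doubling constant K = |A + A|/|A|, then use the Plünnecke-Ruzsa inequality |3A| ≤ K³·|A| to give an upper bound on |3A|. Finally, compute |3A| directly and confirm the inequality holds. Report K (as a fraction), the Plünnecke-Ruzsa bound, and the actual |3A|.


|A| = 5.
Step 1: Compute A + A by enumerating all 25 pairs.
A + A = {-8, -7, -6, -2, -1, 1, 2, 4, 6, 7, 10, 12, 15, 20}, so |A + A| = 14.
Step 2: Doubling constant K = |A + A|/|A| = 14/5 = 14/5 ≈ 2.8000.
Step 3: Plünnecke-Ruzsa gives |3A| ≤ K³·|A| = (2.8000)³ · 5 ≈ 109.7600.
Step 4: Compute 3A = A + A + A directly by enumerating all triples (a,b,c) ∈ A³; |3A| = 29.
Step 5: Check 29 ≤ 109.7600? Yes ✓.

K = 14/5, Plünnecke-Ruzsa bound K³|A| ≈ 109.7600, |3A| = 29, inequality holds.


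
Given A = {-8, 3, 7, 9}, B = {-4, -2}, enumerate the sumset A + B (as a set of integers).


A + B = {a + b : a ∈ A, b ∈ B}.
Enumerate all |A|·|B| = 4·2 = 8 pairs (a, b) and collect distinct sums.
a = -8: -8+-4=-12, -8+-2=-10
a = 3: 3+-4=-1, 3+-2=1
a = 7: 7+-4=3, 7+-2=5
a = 9: 9+-4=5, 9+-2=7
Collecting distinct sums: A + B = {-12, -10, -1, 1, 3, 5, 7}
|A + B| = 7

A + B = {-12, -10, -1, 1, 3, 5, 7}


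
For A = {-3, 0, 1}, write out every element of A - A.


A - A = {a - a' : a, a' ∈ A}.
Compute a - a' for each ordered pair (a, a'):
a = -3: -3--3=0, -3-0=-3, -3-1=-4
a = 0: 0--3=3, 0-0=0, 0-1=-1
a = 1: 1--3=4, 1-0=1, 1-1=0
Collecting distinct values (and noting 0 appears from a-a):
A - A = {-4, -3, -1, 0, 1, 3, 4}
|A - A| = 7

A - A = {-4, -3, -1, 0, 1, 3, 4}


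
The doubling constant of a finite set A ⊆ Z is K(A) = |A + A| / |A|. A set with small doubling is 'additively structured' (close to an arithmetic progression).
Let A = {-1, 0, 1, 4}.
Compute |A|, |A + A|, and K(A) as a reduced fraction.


|A| = 4.
Compute A + A by enumerating all 16 pairs.
A + A = {-2, -1, 0, 1, 2, 3, 4, 5, 8}, so |A + A| = 9.
K = |A + A| / |A| = 9/4 (already in lowest terms) ≈ 2.2500.
Reference: AP of size 4 gives K = 7/4 ≈ 1.7500; a fully generic set of size 4 gives K ≈ 2.5000.

|A| = 4, |A + A| = 9, K = 9/4.


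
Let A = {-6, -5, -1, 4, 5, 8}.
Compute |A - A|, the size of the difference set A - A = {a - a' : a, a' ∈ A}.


A - A = {a - a' : a, a' ∈ A}; |A| = 6.
Bounds: 2|A|-1 ≤ |A - A| ≤ |A|² - |A| + 1, i.e. 11 ≤ |A - A| ≤ 31.
Note: 0 ∈ A - A always (from a - a). The set is symmetric: if d ∈ A - A then -d ∈ A - A.
Enumerate nonzero differences d = a - a' with a > a' (then include -d):
Positive differences: {1, 3, 4, 5, 6, 9, 10, 11, 13, 14}
Full difference set: {0} ∪ (positive diffs) ∪ (negative diffs).
|A - A| = 1 + 2·10 = 21 (matches direct enumeration: 21).

|A - A| = 21


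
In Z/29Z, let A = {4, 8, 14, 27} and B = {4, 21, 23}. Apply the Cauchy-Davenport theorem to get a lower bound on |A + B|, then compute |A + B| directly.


Cauchy-Davenport: |A + B| ≥ min(p, |A| + |B| - 1) for A, B nonempty in Z/pZ.
|A| = 4, |B| = 3, p = 29.
CD lower bound = min(29, 4 + 3 - 1) = min(29, 6) = 6.
Compute A + B mod 29 directly:
a = 4: 4+4=8, 4+21=25, 4+23=27
a = 8: 8+4=12, 8+21=0, 8+23=2
a = 14: 14+4=18, 14+21=6, 14+23=8
a = 27: 27+4=2, 27+21=19, 27+23=21
A + B = {0, 2, 6, 8, 12, 18, 19, 21, 25, 27}, so |A + B| = 10.
Verify: 10 ≥ 6? Yes ✓.

CD lower bound = 6, actual |A + B| = 10.


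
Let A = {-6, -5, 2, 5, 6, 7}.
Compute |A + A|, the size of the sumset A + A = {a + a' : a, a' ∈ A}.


A + A = {a + a' : a, a' ∈ A}; |A| = 6.
General bounds: 2|A| - 1 ≤ |A + A| ≤ |A|(|A|+1)/2, i.e. 11 ≤ |A + A| ≤ 21.
Lower bound 2|A|-1 is attained iff A is an arithmetic progression.
Enumerate sums a + a' for a ≤ a' (symmetric, so this suffices):
a = -6: -6+-6=-12, -6+-5=-11, -6+2=-4, -6+5=-1, -6+6=0, -6+7=1
a = -5: -5+-5=-10, -5+2=-3, -5+5=0, -5+6=1, -5+7=2
a = 2: 2+2=4, 2+5=7, 2+6=8, 2+7=9
a = 5: 5+5=10, 5+6=11, 5+7=12
a = 6: 6+6=12, 6+7=13
a = 7: 7+7=14
Distinct sums: {-12, -11, -10, -4, -3, -1, 0, 1, 2, 4, 7, 8, 9, 10, 11, 12, 13, 14}
|A + A| = 18

|A + A| = 18


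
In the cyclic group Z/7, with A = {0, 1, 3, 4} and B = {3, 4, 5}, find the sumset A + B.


Work in Z/7Z: reduce every sum a + b modulo 7.
Enumerate all 12 pairs:
a = 0: 0+3=3, 0+4=4, 0+5=5
a = 1: 1+3=4, 1+4=5, 1+5=6
a = 3: 3+3=6, 3+4=0, 3+5=1
a = 4: 4+3=0, 4+4=1, 4+5=2
Distinct residues collected: {0, 1, 2, 3, 4, 5, 6}
|A + B| = 7 (out of 7 total residues).

A + B = {0, 1, 2, 3, 4, 5, 6}


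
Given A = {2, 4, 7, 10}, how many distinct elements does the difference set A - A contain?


A - A = {a - a' : a, a' ∈ A}; |A| = 4.
Bounds: 2|A|-1 ≤ |A - A| ≤ |A|² - |A| + 1, i.e. 7 ≤ |A - A| ≤ 13.
Note: 0 ∈ A - A always (from a - a). The set is symmetric: if d ∈ A - A then -d ∈ A - A.
Enumerate nonzero differences d = a - a' with a > a' (then include -d):
Positive differences: {2, 3, 5, 6, 8}
Full difference set: {0} ∪ (positive diffs) ∪ (negative diffs).
|A - A| = 1 + 2·5 = 11 (matches direct enumeration: 11).

|A - A| = 11


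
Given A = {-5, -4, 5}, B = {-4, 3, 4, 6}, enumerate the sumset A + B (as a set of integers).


A + B = {a + b : a ∈ A, b ∈ B}.
Enumerate all |A|·|B| = 3·4 = 12 pairs (a, b) and collect distinct sums.
a = -5: -5+-4=-9, -5+3=-2, -5+4=-1, -5+6=1
a = -4: -4+-4=-8, -4+3=-1, -4+4=0, -4+6=2
a = 5: 5+-4=1, 5+3=8, 5+4=9, 5+6=11
Collecting distinct sums: A + B = {-9, -8, -2, -1, 0, 1, 2, 8, 9, 11}
|A + B| = 10

A + B = {-9, -8, -2, -1, 0, 1, 2, 8, 9, 11}


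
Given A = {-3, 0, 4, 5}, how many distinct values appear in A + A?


A + A = {a + a' : a, a' ∈ A}; |A| = 4.
General bounds: 2|A| - 1 ≤ |A + A| ≤ |A|(|A|+1)/2, i.e. 7 ≤ |A + A| ≤ 10.
Lower bound 2|A|-1 is attained iff A is an arithmetic progression.
Enumerate sums a + a' for a ≤ a' (symmetric, so this suffices):
a = -3: -3+-3=-6, -3+0=-3, -3+4=1, -3+5=2
a = 0: 0+0=0, 0+4=4, 0+5=5
a = 4: 4+4=8, 4+5=9
a = 5: 5+5=10
Distinct sums: {-6, -3, 0, 1, 2, 4, 5, 8, 9, 10}
|A + A| = 10

|A + A| = 10


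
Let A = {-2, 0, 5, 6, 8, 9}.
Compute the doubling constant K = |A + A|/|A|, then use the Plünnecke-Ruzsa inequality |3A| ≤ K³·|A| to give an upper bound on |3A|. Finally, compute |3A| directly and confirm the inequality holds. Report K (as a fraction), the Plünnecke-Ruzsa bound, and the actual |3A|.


|A| = 6.
Step 1: Compute A + A by enumerating all 36 pairs.
A + A = {-4, -2, 0, 3, 4, 5, 6, 7, 8, 9, 10, 11, 12, 13, 14, 15, 16, 17, 18}, so |A + A| = 19.
Step 2: Doubling constant K = |A + A|/|A| = 19/6 = 19/6 ≈ 3.1667.
Step 3: Plünnecke-Ruzsa gives |3A| ≤ K³·|A| = (3.1667)³ · 6 ≈ 190.5278.
Step 4: Compute 3A = A + A + A directly by enumerating all triples (a,b,c) ∈ A³; |3A| = 31.
Step 5: Check 31 ≤ 190.5278? Yes ✓.

K = 19/6, Plünnecke-Ruzsa bound K³|A| ≈ 190.5278, |3A| = 31, inequality holds.


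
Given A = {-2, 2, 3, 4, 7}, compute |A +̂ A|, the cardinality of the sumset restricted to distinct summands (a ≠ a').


Restricted sumset: A +̂ A = {a + a' : a ∈ A, a' ∈ A, a ≠ a'}.
Equivalently, take A + A and drop any sum 2a that is achievable ONLY as a + a for a ∈ A (i.e. sums representable only with equal summands).
Enumerate pairs (a, a') with a < a' (symmetric, so each unordered pair gives one sum; this covers all a ≠ a'):
  -2 + 2 = 0
  -2 + 3 = 1
  -2 + 4 = 2
  -2 + 7 = 5
  2 + 3 = 5
  2 + 4 = 6
  2 + 7 = 9
  3 + 4 = 7
  3 + 7 = 10
  4 + 7 = 11
Collected distinct sums: {0, 1, 2, 5, 6, 7, 9, 10, 11}
|A +̂ A| = 9
(Reference bound: |A +̂ A| ≥ 2|A| - 3 for |A| ≥ 2, with |A| = 5 giving ≥ 7.)

|A +̂ A| = 9


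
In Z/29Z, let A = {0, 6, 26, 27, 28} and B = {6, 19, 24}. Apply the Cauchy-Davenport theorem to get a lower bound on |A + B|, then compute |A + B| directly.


Cauchy-Davenport: |A + B| ≥ min(p, |A| + |B| - 1) for A, B nonempty in Z/pZ.
|A| = 5, |B| = 3, p = 29.
CD lower bound = min(29, 5 + 3 - 1) = min(29, 7) = 7.
Compute A + B mod 29 directly:
a = 0: 0+6=6, 0+19=19, 0+24=24
a = 6: 6+6=12, 6+19=25, 6+24=1
a = 26: 26+6=3, 26+19=16, 26+24=21
a = 27: 27+6=4, 27+19=17, 27+24=22
a = 28: 28+6=5, 28+19=18, 28+24=23
A + B = {1, 3, 4, 5, 6, 12, 16, 17, 18, 19, 21, 22, 23, 24, 25}, so |A + B| = 15.
Verify: 15 ≥ 7? Yes ✓.

CD lower bound = 7, actual |A + B| = 15.


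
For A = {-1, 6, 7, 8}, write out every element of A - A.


A - A = {a - a' : a, a' ∈ A}.
Compute a - a' for each ordered pair (a, a'):
a = -1: -1--1=0, -1-6=-7, -1-7=-8, -1-8=-9
a = 6: 6--1=7, 6-6=0, 6-7=-1, 6-8=-2
a = 7: 7--1=8, 7-6=1, 7-7=0, 7-8=-1
a = 8: 8--1=9, 8-6=2, 8-7=1, 8-8=0
Collecting distinct values (and noting 0 appears from a-a):
A - A = {-9, -8, -7, -2, -1, 0, 1, 2, 7, 8, 9}
|A - A| = 11

A - A = {-9, -8, -7, -2, -1, 0, 1, 2, 7, 8, 9}


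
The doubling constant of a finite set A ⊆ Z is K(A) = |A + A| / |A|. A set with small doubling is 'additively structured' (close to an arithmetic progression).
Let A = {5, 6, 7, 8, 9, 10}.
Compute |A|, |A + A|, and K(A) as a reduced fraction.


|A| = 6.
Compute A + A by enumerating all 36 pairs.
A + A = {10, 11, 12, 13, 14, 15, 16, 17, 18, 19, 20}, so |A + A| = 11.
K = |A + A| / |A| = 11/6 (already in lowest terms) ≈ 1.8333.
Reference: AP of size 6 gives K = 11/6 ≈ 1.8333; a fully generic set of size 6 gives K ≈ 3.5000.

|A| = 6, |A + A| = 11, K = 11/6.


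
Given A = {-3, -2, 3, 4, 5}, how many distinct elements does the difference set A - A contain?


A - A = {a - a' : a, a' ∈ A}; |A| = 5.
Bounds: 2|A|-1 ≤ |A - A| ≤ |A|² - |A| + 1, i.e. 9 ≤ |A - A| ≤ 21.
Note: 0 ∈ A - A always (from a - a). The set is symmetric: if d ∈ A - A then -d ∈ A - A.
Enumerate nonzero differences d = a - a' with a > a' (then include -d):
Positive differences: {1, 2, 5, 6, 7, 8}
Full difference set: {0} ∪ (positive diffs) ∪ (negative diffs).
|A - A| = 1 + 2·6 = 13 (matches direct enumeration: 13).

|A - A| = 13


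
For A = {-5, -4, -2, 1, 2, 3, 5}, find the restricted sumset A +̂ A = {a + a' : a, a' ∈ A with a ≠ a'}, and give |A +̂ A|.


Restricted sumset: A +̂ A = {a + a' : a ∈ A, a' ∈ A, a ≠ a'}.
Equivalently, take A + A and drop any sum 2a that is achievable ONLY as a + a for a ∈ A (i.e. sums representable only with equal summands).
Enumerate pairs (a, a') with a < a' (symmetric, so each unordered pair gives one sum; this covers all a ≠ a'):
  -5 + -4 = -9
  -5 + -2 = -7
  -5 + 1 = -4
  -5 + 2 = -3
  -5 + 3 = -2
  -5 + 5 = 0
  -4 + -2 = -6
  -4 + 1 = -3
  -4 + 2 = -2
  -4 + 3 = -1
  -4 + 5 = 1
  -2 + 1 = -1
  -2 + 2 = 0
  -2 + 3 = 1
  -2 + 5 = 3
  1 + 2 = 3
  1 + 3 = 4
  1 + 5 = 6
  2 + 3 = 5
  2 + 5 = 7
  3 + 5 = 8
Collected distinct sums: {-9, -7, -6, -4, -3, -2, -1, 0, 1, 3, 4, 5, 6, 7, 8}
|A +̂ A| = 15
(Reference bound: |A +̂ A| ≥ 2|A| - 3 for |A| ≥ 2, with |A| = 7 giving ≥ 11.)

|A +̂ A| = 15
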